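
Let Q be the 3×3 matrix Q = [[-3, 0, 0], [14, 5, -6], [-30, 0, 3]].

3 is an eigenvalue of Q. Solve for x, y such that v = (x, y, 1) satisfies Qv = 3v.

0, 3

We need (Q - 3I)v = 0.
Q - 3I = [[-6, 0, 0], [14, 2, -6], [-30, 0, 0]].
Row 1: (-6)·x + (0)·y + (0)·1 = 0
Row 2: (14)·x + (2)·y + (-6)·1 = 0
Row 3: (-30)·x + (0)·y + (0)·1 = 0
Solving gives x = 0, y = 3.
Check: Q·(0, 3, 1) = (0, 9, 3) = 3·(0, 3, 1).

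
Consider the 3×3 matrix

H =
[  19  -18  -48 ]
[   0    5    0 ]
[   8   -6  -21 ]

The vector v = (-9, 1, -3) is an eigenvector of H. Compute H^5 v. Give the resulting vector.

(-28125, 3125, -9375)

First find the eigenvalue: Hv = (-45, 5, -15) = 5·(-9, 1, -3), so λ = 5.
Then H^5 v = λ^5·v = 5^5·(-9, 1, -3) = 3125·(-9, 1, -3) = (-28125, 3125, -9375).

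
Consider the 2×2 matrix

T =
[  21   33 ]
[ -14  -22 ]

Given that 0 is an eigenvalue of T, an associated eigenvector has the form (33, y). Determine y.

-21

We need (T)v = 0.
T = [[21, 33], [-14, -22]].
Row 1: (21)·33 + (33)·y = 0
Row 2: (-14)·33 + (-22)·y = 0
Solving gives y = -21.
Check: T·(33, -21) = (0, 0) = 0·(33, -21).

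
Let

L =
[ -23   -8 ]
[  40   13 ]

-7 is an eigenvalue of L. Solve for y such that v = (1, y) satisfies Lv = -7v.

-2

We need (L + 7I)v = 0.
L + 7I = [[-16, -8], [40, 20]].
Row 1: (-16)·1 + (-8)·y = 0
Row 2: (40)·1 + (20)·y = 0
Solving gives y = -2.
Check: L·(1, -2) = (-7, 14) = -7·(1, -2).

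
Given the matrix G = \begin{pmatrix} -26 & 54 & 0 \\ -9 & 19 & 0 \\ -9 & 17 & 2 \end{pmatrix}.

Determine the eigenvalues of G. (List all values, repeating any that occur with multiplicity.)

-8, 1, 2

Compute the characteristic polynomial p(s) = det(sI - G).
Cofactor expansion gives p(s) = s^3 + 5s^2 - 22s + 16.
Rational-root test: s = 2 gives p(2) = 0.
Factor out (s - 2): p(s) = (s - 2)·(s^2 + 7s - 8).
The quadratic factors as (s + 8)·(s - 1).
Eigenvalues: -8, 1, 2.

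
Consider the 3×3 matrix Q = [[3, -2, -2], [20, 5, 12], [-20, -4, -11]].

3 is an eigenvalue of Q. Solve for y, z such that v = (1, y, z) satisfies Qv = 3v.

2, -2

We need (Q - 3I)v = 0.
Q - 3I = [[0, -2, -2], [20, 2, 12], [-20, -4, -14]].
Row 1: (0)·1 + (-2)·y + (-2)·z = 0
Row 2: (20)·1 + (2)·y + (12)·z = 0
Row 3: (-20)·1 + (-4)·y + (-14)·z = 0
Solving gives y = 2, z = -2.
Check: Q·(1, 2, -2) = (3, 6, -6) = 3·(1, 2, -2).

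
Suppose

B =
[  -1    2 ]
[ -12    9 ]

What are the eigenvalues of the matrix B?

det(B - tI) = (-1 - t)(9 - t) - (2)·(-12) = t^2 - 8t + 15.
This factors as (t - 3)·(t - 5) = 0.
Eigenvalues: 3, 5.

3, 5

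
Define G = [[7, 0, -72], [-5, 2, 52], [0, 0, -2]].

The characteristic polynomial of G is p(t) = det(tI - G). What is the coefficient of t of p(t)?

-4

p(t) = t^3 - 7t^2 - 4t + 28.
The coefficient of t is -4.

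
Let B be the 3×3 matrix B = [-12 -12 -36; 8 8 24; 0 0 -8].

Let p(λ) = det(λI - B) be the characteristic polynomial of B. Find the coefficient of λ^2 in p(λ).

12

The coefficient of λ^2 of det(λI - B) is −trace(B).
trace(B) = (-12) + (8) + (-8) = -12, so the coefficient is 12.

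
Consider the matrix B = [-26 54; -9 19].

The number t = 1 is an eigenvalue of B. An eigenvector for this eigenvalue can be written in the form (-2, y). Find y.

-1

We need (B - 1I)v = 0.
B - 1I = [[-27, 54], [-9, 18]].
Row 1: (-27)·-2 + (54)·y = 0
Row 2: (-9)·-2 + (18)·y = 0
Solving gives y = -1.
Check: B·(-2, -1) = (-2, -1) = 1·(-2, -1).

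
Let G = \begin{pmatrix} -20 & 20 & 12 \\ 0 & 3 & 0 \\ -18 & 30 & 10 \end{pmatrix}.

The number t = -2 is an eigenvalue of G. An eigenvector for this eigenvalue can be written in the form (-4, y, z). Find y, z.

0, -6

We need (G + 2I)v = 0.
G + 2I = [[-18, 20, 12], [0, 5, 0], [-18, 30, 12]].
Row 1: (-18)·-4 + (20)·y + (12)·z = 0
Row 2: (0)·-4 + (5)·y + (0)·z = 0
Row 3: (-18)·-4 + (30)·y + (12)·z = 0
Solving gives y = 0, z = -6.
Check: G·(-4, 0, -6) = (8, 0, 12) = -2·(-4, 0, -6).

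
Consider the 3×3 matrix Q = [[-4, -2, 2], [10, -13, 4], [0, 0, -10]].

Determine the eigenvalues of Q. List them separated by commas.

Set up det(λI - Q) = 0.
Cofactor expansion gives p(λ) = λ^3 + 27λ^2 + 242λ + 720.
Rational-root test: λ = -10 gives p(-10) = 0.
Dividing by (λ + 10) leaves λ^2 + 17λ + 72.
The quadratic factors as (λ + 9)·(λ + 8).
Eigenvalues: -10, -9, -8.

-10, -9, -8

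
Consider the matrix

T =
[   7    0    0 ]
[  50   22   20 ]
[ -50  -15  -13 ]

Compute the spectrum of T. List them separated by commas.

2, 7, 7

Compute the characteristic polynomial p(r) = det(rI - T).
Expanding along the first row, p(r) = r^3 - 16r^2 + 77r - 98.
Rational-root test: r = 2 gives p(2) = 0.
Dividing by (r - 2) leaves r^2 - 14r + 49.
The quadratic factor is (r - 7)^2.
Eigenvalues: 2, 7, 7.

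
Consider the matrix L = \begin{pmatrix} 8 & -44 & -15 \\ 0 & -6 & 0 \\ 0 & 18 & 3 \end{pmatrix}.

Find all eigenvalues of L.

-6, 3, 8

Compute the characteristic polynomial p(lambda) = det(lambda·I - L).
Expanding along the first row, p(lambda) = lambda^3 - 5·lambda^2 - 42·lambda + 144.
Since p(3) = 0, lambda = 3 is a root.
Dividing by (lambda - 3) leaves lambda^2 - 2·lambda - 48.
The quadratic factors as (lambda + 6)·(lambda - 8).
Eigenvalues: -6, 3, 8.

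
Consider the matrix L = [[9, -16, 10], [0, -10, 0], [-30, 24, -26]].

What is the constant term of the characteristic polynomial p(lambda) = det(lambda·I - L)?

660

p(0) = det(0·I − L) = det(−L) = (−1)^3·det(L).
det(L) = -660, so p(0) = 660.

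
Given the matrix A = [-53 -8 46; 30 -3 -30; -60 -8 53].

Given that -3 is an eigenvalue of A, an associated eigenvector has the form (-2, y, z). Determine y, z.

We need (A + 3I)v = 0.
A + 3I = [[-50, -8, 46], [30, 0, -30], [-60, -8, 56]].
Row 1: (-50)·-2 + (-8)·y + (46)·z = 0
Row 2: (30)·-2 + (0)·y + (-30)·z = 0
Row 3: (-60)·-2 + (-8)·y + (56)·z = 0
Solving gives y = 1, z = -2.
Check: A·(-2, 1, -2) = (6, -3, 6) = -3·(-2, 1, -2).

1, -2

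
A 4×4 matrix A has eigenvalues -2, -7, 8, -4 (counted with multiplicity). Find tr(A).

-5

trace(A) is the sum of the eigenvalues: (-2) + (-7) + (8) + (-4) = -5.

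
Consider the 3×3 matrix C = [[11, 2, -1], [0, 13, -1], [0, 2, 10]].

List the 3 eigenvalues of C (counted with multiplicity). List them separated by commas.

Set up det(λI - C) = 0.
Expanding the 3×3 determinant: p(λ) = λ^3 - 34λ^2 + 385λ - 1452.
Rational-root test: λ = 11 gives p(11) = 0.
Factor out (λ - 11): p(λ) = (λ - 11)·(λ^2 - 23λ + 132).
The quadratic factors as (λ - 11)·(λ - 12).
Eigenvalues: 11, 11, 12.

11, 11, 12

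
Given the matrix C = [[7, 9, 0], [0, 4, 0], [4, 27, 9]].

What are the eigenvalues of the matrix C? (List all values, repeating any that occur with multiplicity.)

4, 7, 9

Set up det(λI - C) = 0.
Expanding along the first row, p(λ) = λ^3 - 20λ^2 + 127λ - 252.
Try λ = 4: p(4) = 0, so 4 is a root.
Dividing by (λ - 4) leaves λ^2 - 16λ + 63.
The quadratic factors as (λ - 7)·(λ - 9).
Eigenvalues: 4, 7, 9.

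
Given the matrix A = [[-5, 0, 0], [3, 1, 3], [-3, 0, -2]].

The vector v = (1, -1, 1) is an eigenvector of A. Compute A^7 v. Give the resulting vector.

First find the eigenvalue: Av = (-5, 5, -5) = -5·(1, -1, 1), so λ = -5.
Then A^7 v = λ^7·v = (-5)^7·(1, -1, 1) = -78125·(1, -1, 1) = (-78125, 78125, -78125).

(-78125, 78125, -78125)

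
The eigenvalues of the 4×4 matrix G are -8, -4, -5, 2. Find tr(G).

trace(G) is the sum of the eigenvalues: (-8) + (-4) + (-5) + (2) = -15.

-15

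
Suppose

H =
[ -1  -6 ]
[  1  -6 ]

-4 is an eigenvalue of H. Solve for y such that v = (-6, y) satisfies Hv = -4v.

We need (H + 4I)v = 0.
H + 4I = [[3, -6], [1, -2]].
Row 1: (3)·-6 + (-6)·y = 0
Row 2: (1)·-6 + (-2)·y = 0
Solving gives y = -3.
Check: H·(-6, -3) = (24, 12) = -4·(-6, -3).

-3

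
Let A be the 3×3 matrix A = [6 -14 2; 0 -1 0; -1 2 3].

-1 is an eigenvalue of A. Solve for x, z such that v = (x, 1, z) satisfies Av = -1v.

We need (A + 1I)v = 0.
A + 1I = [[7, -14, 2], [0, 0, 0], [-1, 2, 4]].
Row 1: (7)·x + (-14)·1 + (2)·z = 0
Row 2: (0)·x + (0)·1 + (0)·z = 0
Row 3: (-1)·x + (2)·1 + (4)·z = 0
Solving gives x = 2, z = 0.
Check: A·(2, 1, 0) = (-2, -1, 0) = -1·(2, 1, 0).

2, 0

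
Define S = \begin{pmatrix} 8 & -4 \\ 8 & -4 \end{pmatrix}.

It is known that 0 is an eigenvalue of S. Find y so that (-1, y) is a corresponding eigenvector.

We need (S)v = 0.
S = [[8, -4], [8, -4]].
Row 1: (8)·-1 + (-4)·y = 0
Row 2: (8)·-1 + (-4)·y = 0
Solving gives y = -2.
Check: S·(-1, -2) = (0, 0) = 0·(-1, -2).

-2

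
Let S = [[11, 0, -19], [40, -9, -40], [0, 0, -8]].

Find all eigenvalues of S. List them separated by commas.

The characteristic polynomial is p(μ) = det(μI - S).
Cofactor expansion gives p(μ) = μ^3 + 6μ^2 - 115μ - 792.
Since p(-8) = 0, μ = -8 is a root.
Factor out (μ + 8): p(μ) = (μ + 8)·(μ^2 - 2μ - 99).
The quadratic factors as (μ + 9)·(μ - 11).
Eigenvalues: -9, -8, 11.

-9, -8, 11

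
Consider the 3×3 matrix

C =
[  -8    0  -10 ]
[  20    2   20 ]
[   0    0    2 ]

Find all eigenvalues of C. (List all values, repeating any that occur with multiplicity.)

Set up det(sI - C) = 0.
Cofactor expansion gives p(s) = s^3 + 4s^2 - 28s + 32.
Since p(2) = 0, s = 2 is a root.
Dividing by (s - 2) leaves s^2 + 6s - 16.
The quadratic factors as (s + 8)·(s - 2).
Eigenvalues: -8, 2, 2.

-8, 2, 2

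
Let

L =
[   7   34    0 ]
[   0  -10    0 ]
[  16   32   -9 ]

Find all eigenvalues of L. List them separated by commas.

-10, -9, 7

The characteristic polynomial is p(s) = det(sI - L).
Cofactor expansion gives p(s) = s^3 + 12s^2 - 43s - 630.
Since p(-9) = 0, s = -9 is a root.
Factor out (s + 9): p(s) = (s + 9)·(s^2 + 3s - 70).
The quadratic factors as (s + 10)·(s - 7).
Eigenvalues: -10, -9, 7.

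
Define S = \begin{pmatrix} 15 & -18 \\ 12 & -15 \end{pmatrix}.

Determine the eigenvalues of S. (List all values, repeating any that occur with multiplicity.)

det(S - rI) = (15 - r)(-15 - r) - (-18)·(12) = r^2 - 9.
This factors as (r + 3)·(r - 3) = 0.
Eigenvalues: -3, 3.

-3, 3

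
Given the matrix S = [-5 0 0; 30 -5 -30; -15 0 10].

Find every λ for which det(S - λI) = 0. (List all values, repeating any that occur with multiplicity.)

-5, -5, 10

Set up det(λI - S) = 0.
Expanding the 3×3 determinant: p(λ) = λ^3 - 75λ - 250.
Since p(-5) = 0, λ = -5 is a root.
Dividing by (λ + 5) leaves λ^2 - 5λ - 50.
The quadratic factors as (λ + 5)·(λ - 10).
Eigenvalues: -5, -5, 10.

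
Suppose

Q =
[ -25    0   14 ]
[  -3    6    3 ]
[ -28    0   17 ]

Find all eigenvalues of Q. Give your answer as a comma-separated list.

Set up det(lambda·I - Q) = 0.
Expanding the 3×3 determinant: p(lambda) = lambda^3 + 2·lambda^2 - 81·lambda + 198.
Rational-root test: lambda = 6 gives p(6) = 0.
Dividing by (lambda - 6) leaves lambda^2 + 8·lambda - 33.
The quadratic factors as (lambda + 11)·(lambda - 3).
Eigenvalues: -11, 3, 6.

-11, 3, 6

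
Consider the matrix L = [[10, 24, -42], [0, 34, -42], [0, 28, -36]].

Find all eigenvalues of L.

-8, 6, 10

The characteristic polynomial is p(lambda) = det(lambda·I - L).
Expanding the 3×3 determinant: p(lambda) = lambda^3 - 8·lambda^2 - 68·lambda + 480.
Since p(6) = 0, lambda = 6 is a root.
Dividing by (lambda - 6) leaves lambda^2 - 2·lambda - 80.
The quadratic factors as (lambda + 8)·(lambda - 10).
Eigenvalues: -8, 6, 10.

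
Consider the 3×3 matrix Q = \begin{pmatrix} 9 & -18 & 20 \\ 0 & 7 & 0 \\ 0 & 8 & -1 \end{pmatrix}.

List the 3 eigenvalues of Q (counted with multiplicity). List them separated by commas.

The characteristic polynomial is p(λ) = det(λI - Q).
Expanding the 3×3 determinant: p(λ) = λ^3 - 15λ^2 + 47λ + 63.
Rational-root test: λ = -1 gives p(-1) = 0.
Factor out (λ + 1): p(λ) = (λ + 1)·(λ^2 - 16λ + 63).
The quadratic factors as (λ - 7)·(λ - 9).
Eigenvalues: -1, 7, 9.

-1, 7, 9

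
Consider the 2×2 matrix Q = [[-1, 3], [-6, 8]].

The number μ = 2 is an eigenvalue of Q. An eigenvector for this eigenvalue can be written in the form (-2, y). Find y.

-2

We need (Q - 2I)v = 0.
Q - 2I = [[-3, 3], [-6, 6]].
Row 1: (-3)·-2 + (3)·y = 0
Row 2: (-6)·-2 + (6)·y = 0
Solving gives y = -2.
Check: Q·(-2, -2) = (-4, -4) = 2·(-2, -2).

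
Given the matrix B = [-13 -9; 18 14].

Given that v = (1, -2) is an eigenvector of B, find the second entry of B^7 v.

-156250

First find the eigenvalue: Bv = (5, -10) = 5·(1, -2), so λ = 5.
Then B^7 v = λ^7·v = 5^7·(1, -2) = 78125·(1, -2) = (78125, -156250).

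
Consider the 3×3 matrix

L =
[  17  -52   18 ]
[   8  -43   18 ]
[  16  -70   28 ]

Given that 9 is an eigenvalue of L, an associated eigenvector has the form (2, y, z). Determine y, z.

1, 2

We need (L - 9I)v = 0.
L - 9I = [[8, -52, 18], [8, -52, 18], [16, -70, 19]].
Row 1: (8)·2 + (-52)·y + (18)·z = 0
Row 2: (8)·2 + (-52)·y + (18)·z = 0
Row 3: (16)·2 + (-70)·y + (19)·z = 0
Solving gives y = 1, z = 2.
Check: L·(2, 1, 2) = (18, 9, 18) = 9·(2, 1, 2).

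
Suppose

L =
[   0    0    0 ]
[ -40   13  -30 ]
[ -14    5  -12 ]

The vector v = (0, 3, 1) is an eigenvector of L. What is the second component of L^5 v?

First find the eigenvalue: Lv = (0, 9, 3) = 3·(0, 3, 1), so λ = 3.
Then L^5 v = λ^5·v = 3^5·(0, 3, 1) = 243·(0, 3, 1) = (0, 729, 243).

729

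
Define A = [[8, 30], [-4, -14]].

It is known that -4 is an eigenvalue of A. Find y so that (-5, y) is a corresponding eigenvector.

2

We need (A + 4I)v = 0.
A + 4I = [[12, 30], [-4, -10]].
Row 1: (12)·-5 + (30)·y = 0
Row 2: (-4)·-5 + (-10)·y = 0
Solving gives y = 2.
Check: A·(-5, 2) = (20, -8) = -4·(-5, 2).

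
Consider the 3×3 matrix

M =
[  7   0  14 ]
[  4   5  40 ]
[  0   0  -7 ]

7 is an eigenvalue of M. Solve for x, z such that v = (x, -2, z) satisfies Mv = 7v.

We need (M - 7I)v = 0.
M - 7I = [[0, 0, 14], [4, -2, 40], [0, 0, -14]].
Row 1: (0)·x + (0)·-2 + (14)·z = 0
Row 2: (4)·x + (-2)·-2 + (40)·z = 0
Row 3: (0)·x + (0)·-2 + (-14)·z = 0
Solving gives x = -1, z = 0.
Check: M·(-1, -2, 0) = (-7, -14, 0) = 7·(-1, -2, 0).

-1, 0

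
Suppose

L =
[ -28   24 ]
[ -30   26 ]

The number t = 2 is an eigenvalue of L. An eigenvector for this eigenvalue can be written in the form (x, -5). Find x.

We need (L - 2I)v = 0.
L - 2I = [[-30, 24], [-30, 24]].
Row 1: (-30)·x + (24)·-5 = 0
Row 2: (-30)·x + (24)·-5 = 0
Solving gives x = -4.
Check: L·(-4, -5) = (-8, -10) = 2·(-4, -5).

-4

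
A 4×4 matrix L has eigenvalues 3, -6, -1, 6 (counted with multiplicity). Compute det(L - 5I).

If L has eigenvalues 3, -6, -1, 6, then L - 5I has eigenvalues -2, -11, -6, 1.
det(L - 5I) = (-2) · (-11) · (-6) · (1) = -132.

-132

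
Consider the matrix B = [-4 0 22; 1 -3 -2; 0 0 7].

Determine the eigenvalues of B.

Compute the characteristic polynomial p(λ) = det(λI - B).
Expanding along the first row, p(λ) = λ^3 - 37λ - 84.
Try λ = -4: p(-4) = 0, so -4 is a root.
Dividing by (λ + 4) leaves λ^2 - 4λ - 21.
The quadratic factors as (λ + 3)·(λ - 7).
Eigenvalues: -4, -3, 7.

-4, -3, 7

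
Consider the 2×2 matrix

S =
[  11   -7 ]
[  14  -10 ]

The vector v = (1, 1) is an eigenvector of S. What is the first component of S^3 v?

64

First find the eigenvalue: Sv = (4, 4) = 4·(1, 1), so λ = 4.
Then S^3 v = λ^3·v = 4^3·(1, 1) = 64·(1, 1) = (64, 64).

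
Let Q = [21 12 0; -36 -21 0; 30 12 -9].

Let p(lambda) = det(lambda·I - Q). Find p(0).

-81

p(0) = det(0·I − Q) = det(−Q) = (−1)^3·det(Q).
det(Q) = 81, so p(0) = -81.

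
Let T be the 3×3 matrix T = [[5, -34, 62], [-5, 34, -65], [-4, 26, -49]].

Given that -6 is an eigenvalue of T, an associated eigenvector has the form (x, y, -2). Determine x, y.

We need (T + 6I)v = 0.
T + 6I = [[11, -34, 62], [-5, 40, -65], [-4, 26, -43]].
Row 1: (11)·x + (-34)·y + (62)·-2 = 0
Row 2: (-5)·x + (40)·y + (-65)·-2 = 0
Row 3: (-4)·x + (26)·y + (-43)·-2 = 0
Solving gives x = 2, y = -3.
Check: T·(2, -3, -2) = (-12, 18, 12) = -6·(2, -3, -2).

2, -3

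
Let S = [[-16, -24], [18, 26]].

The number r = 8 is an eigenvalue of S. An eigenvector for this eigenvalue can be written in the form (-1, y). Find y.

We need (S - 8I)v = 0.
S - 8I = [[-24, -24], [18, 18]].
Row 1: (-24)·-1 + (-24)·y = 0
Row 2: (18)·-1 + (18)·y = 0
Solving gives y = 1.
Check: S·(-1, 1) = (-8, 8) = 8·(-1, 1).

1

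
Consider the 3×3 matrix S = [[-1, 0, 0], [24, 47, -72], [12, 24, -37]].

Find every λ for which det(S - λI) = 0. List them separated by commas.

-1, -1, 11

The characteristic polynomial is p(λ) = det(λI - S).
Expanding along the first row, p(λ) = λ^3 - 9λ^2 - 21λ - 11.
Since p(-1) = 0, λ = -1 is a root.
Factor out (λ + 1): p(λ) = (λ + 1)·(λ^2 - 10λ - 11).
The quadratic factors as (λ + 1)·(λ - 11).
Eigenvalues: -1, -1, 11.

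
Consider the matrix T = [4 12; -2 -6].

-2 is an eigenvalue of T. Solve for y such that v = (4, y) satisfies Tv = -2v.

-2

We need (T + 2I)v = 0.
T + 2I = [[6, 12], [-2, -4]].
Row 1: (6)·4 + (12)·y = 0
Row 2: (-2)·4 + (-4)·y = 0
Solving gives y = -2.
Check: T·(4, -2) = (-8, 4) = -2·(4, -2).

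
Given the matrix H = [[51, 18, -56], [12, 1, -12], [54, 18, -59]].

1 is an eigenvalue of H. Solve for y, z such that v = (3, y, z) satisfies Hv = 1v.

We need (H - 1I)v = 0.
H - 1I = [[50, 18, -56], [12, 0, -12], [54, 18, -60]].
Row 1: (50)·3 + (18)·y + (-56)·z = 0
Row 2: (12)·3 + (0)·y + (-12)·z = 0
Row 3: (54)·3 + (18)·y + (-60)·z = 0
Solving gives y = 1, z = 3.
Check: H·(3, 1, 3) = (3, 1, 3) = 1·(3, 1, 3).

1, 3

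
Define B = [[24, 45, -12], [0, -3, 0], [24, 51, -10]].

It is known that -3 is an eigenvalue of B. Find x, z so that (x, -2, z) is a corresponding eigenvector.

We need (B + 3I)v = 0.
B + 3I = [[27, 45, -12], [0, 0, 0], [24, 51, -7]].
Row 1: (27)·x + (45)·-2 + (-12)·z = 0
Row 2: (0)·x + (0)·-2 + (0)·z = 0
Row 3: (24)·x + (51)·-2 + (-7)·z = 0
Solving gives x = 6, z = 6.
Check: B·(6, -2, 6) = (-18, 6, -18) = -3·(6, -2, 6).

6, 6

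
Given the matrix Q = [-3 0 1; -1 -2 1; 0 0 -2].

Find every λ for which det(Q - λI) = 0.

Set up det(μI - Q) = 0.
Expanding the 3×3 determinant: p(μ) = μ^3 + 7μ^2 + 16μ + 12.
Rational-root test: μ = -2 gives p(-2) = 0.
Dividing by (μ + 2) leaves μ^2 + 5μ + 6.
The quadratic factors as (μ + 3)·(μ + 2).
Eigenvalues: -3, -2, -2.

-3, -2, -2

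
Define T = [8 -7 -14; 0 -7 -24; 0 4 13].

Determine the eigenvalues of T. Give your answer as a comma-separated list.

1, 5, 8

The characteristic polynomial is p(t) = det(tI - T).
Expanding the 3×3 determinant: p(t) = t^3 - 14t^2 + 53t - 40.
Since p(1) = 0, t = 1 is a root.
Factor out (t - 1): p(t) = (t - 1)·(t^2 - 13t + 40).
The quadratic factors as (t - 5)·(t - 8).
Eigenvalues: 1, 5, 8.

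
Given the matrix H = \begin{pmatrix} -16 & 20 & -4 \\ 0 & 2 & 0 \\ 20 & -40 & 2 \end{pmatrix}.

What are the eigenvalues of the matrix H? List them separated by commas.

Compute the characteristic polynomial p(λ) = det(λI - H).
Cofactor expansion gives p(λ) = λ^3 + 12λ^2 + 20λ - 96.
Try λ = 2: p(2) = 0, so 2 is a root.
Factor out (λ - 2): p(λ) = (λ - 2)·(λ^2 + 14λ + 48).
The quadratic factors as (λ + 8)·(λ + 6).
Eigenvalues: -8, -6, 2.

-8, -6, 2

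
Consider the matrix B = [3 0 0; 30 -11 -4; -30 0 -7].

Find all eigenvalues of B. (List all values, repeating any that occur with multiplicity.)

Set up det(λI - B) = 0.
Expanding the 3×3 determinant: p(λ) = λ^3 + 15λ^2 + 23λ - 231.
Since p(-7) = 0, λ = -7 is a root.
Dividing by (λ + 7) leaves λ^2 + 8λ - 33.
The quadratic factors as (λ + 11)·(λ - 3).
Eigenvalues: -11, -7, 3.

-11, -7, 3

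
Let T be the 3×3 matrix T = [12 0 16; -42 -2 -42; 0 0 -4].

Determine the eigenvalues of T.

-4, -2, 12

Set up det(sI - T) = 0.
Expanding the 3×3 determinant: p(s) = s^3 - 6s^2 - 64s - 96.
Rational-root test: s = 12 gives p(12) = 0.
Dividing by (s - 12) leaves s^2 + 6s + 8.
The quadratic factors as (s + 4)·(s + 2).
Eigenvalues: -4, -2, 12.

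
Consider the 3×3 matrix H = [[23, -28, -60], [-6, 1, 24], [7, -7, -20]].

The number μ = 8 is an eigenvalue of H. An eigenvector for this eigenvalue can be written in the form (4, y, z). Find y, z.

0, 1

We need (H - 8I)v = 0.
H - 8I = [[15, -28, -60], [-6, -7, 24], [7, -7, -28]].
Row 1: (15)·4 + (-28)·y + (-60)·z = 0
Row 2: (-6)·4 + (-7)·y + (24)·z = 0
Row 3: (7)·4 + (-7)·y + (-28)·z = 0
Solving gives y = 0, z = 1.
Check: H·(4, 0, 1) = (32, 0, 8) = 8·(4, 0, 1).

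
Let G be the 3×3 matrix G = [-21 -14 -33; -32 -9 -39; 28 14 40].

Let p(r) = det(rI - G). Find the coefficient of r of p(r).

p(r) = r^3 - 10r^2 + 11r + 70.
The coefficient of r is 11.

11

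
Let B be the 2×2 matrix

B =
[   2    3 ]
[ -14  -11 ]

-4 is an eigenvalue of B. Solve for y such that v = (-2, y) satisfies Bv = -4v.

4

We need (B + 4I)v = 0.
B + 4I = [[6, 3], [-14, -7]].
Row 1: (6)·-2 + (3)·y = 0
Row 2: (-14)·-2 + (-7)·y = 0
Solving gives y = 4.
Check: B·(-2, 4) = (8, -16) = -4·(-2, 4).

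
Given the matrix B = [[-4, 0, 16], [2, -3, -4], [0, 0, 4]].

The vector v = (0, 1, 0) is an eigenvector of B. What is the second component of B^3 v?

First find the eigenvalue: Bv = (0, -3, 0) = -3·(0, 1, 0), so λ = -3.
Then B^3 v = λ^3·v = (-3)^3·(0, 1, 0) = -27·(0, 1, 0) = (0, -27, 0).

-27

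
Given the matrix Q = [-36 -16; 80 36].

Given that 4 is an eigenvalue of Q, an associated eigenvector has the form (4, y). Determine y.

We need (Q - 4I)v = 0.
Q - 4I = [[-40, -16], [80, 32]].
Row 1: (-40)·4 + (-16)·y = 0
Row 2: (80)·4 + (32)·y = 0
Solving gives y = -10.
Check: Q·(4, -10) = (16, -40) = 4·(4, -10).

-10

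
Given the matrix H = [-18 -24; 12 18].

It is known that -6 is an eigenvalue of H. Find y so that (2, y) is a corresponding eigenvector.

-1

We need (H + 6I)v = 0.
H + 6I = [[-12, -24], [12, 24]].
Row 1: (-12)·2 + (-24)·y = 0
Row 2: (12)·2 + (24)·y = 0
Solving gives y = -1.
Check: H·(2, -1) = (-12, 6) = -6·(2, -1).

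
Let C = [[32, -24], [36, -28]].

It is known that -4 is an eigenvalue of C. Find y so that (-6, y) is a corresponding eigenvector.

We need (C + 4I)v = 0.
C + 4I = [[36, -24], [36, -24]].
Row 1: (36)·-6 + (-24)·y = 0
Row 2: (36)·-6 + (-24)·y = 0
Solving gives y = -9.
Check: C·(-6, -9) = (24, 36) = -4·(-6, -9).

-9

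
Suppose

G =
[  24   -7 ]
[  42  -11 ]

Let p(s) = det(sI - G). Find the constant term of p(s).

p(s) = s^2 - 13s + 30.
The constant term is 30.

30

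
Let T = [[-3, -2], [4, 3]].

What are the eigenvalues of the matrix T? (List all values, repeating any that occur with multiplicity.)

det(T - sI) = (-3 - s)(3 - s) - (-2)·(4) = s^2 - 1.
This factors as (s + 1)·(s - 1) = 0.
Eigenvalues: -1, 1.

-1, 1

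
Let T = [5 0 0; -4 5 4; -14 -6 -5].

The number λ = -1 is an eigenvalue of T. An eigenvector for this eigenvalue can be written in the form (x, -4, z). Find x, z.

We need (T + 1I)v = 0.
T + 1I = [[6, 0, 0], [-4, 6, 4], [-14, -6, -4]].
Row 1: (6)·x + (0)·-4 + (0)·z = 0
Row 2: (-4)·x + (6)·-4 + (4)·z = 0
Row 3: (-14)·x + (-6)·-4 + (-4)·z = 0
Solving gives x = 0, z = 6.
Check: T·(0, -4, 6) = (0, 4, -6) = -1·(0, -4, 6).

0, 6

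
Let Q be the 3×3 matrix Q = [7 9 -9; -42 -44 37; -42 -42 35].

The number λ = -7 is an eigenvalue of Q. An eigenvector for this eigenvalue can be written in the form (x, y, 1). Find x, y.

We need (Q + 7I)v = 0.
Q + 7I = [[14, 9, -9], [-42, -37, 37], [-42, -42, 42]].
Row 1: (14)·x + (9)·y + (-9)·1 = 0
Row 2: (-42)·x + (-37)·y + (37)·1 = 0
Row 3: (-42)·x + (-42)·y + (42)·1 = 0
Solving gives x = 0, y = 1.
Check: Q·(0, 1, 1) = (0, -7, -7) = -7·(0, 1, 1).

0, 1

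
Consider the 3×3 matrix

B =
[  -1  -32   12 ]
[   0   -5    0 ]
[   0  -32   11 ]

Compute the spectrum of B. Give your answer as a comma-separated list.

-5, -1, 11

Compute the characteristic polynomial p(s) = det(sI - B).
Expanding the 3×3 determinant: p(s) = s^3 - 5s^2 - 61s - 55.
Since p(-1) = 0, s = -1 is a root.
Dividing by (s + 1) leaves s^2 - 6s - 55.
The quadratic factors as (s + 5)·(s - 11).
Eigenvalues: -5, -1, 11.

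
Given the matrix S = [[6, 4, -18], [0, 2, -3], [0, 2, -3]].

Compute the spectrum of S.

The characteristic polynomial is p(t) = det(tI - S).
Expanding along the first row, p(t) = t^3 - 5t^2 - 6t.
Try t = 6: p(6) = 0, so 6 is a root.
Dividing by (t - 6) leaves t^2 + t.
The quadratic factors as (t + 1)·t.
Eigenvalues: -1, 0, 6.

-1, 0, 6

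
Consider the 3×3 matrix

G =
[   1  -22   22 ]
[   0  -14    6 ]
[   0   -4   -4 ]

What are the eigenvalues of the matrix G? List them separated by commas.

-10, -8, 1

The characteristic polynomial is p(μ) = det(μI - G).
Expanding the 3×3 determinant: p(μ) = μ^3 + 17μ^2 + 62μ - 80.
Since p(-10) = 0, μ = -10 is a root.
Dividing by (μ + 10) leaves μ^2 + 7μ - 8.
The quadratic factors as (μ + 8)·(μ - 1).
Eigenvalues: -10, -8, 1.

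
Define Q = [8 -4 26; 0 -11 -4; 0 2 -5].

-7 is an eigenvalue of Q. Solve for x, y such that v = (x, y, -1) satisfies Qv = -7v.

2, 1

We need (Q + 7I)v = 0.
Q + 7I = [[15, -4, 26], [0, -4, -4], [0, 2, 2]].
Row 1: (15)·x + (-4)·y + (26)·-1 = 0
Row 2: (0)·x + (-4)·y + (-4)·-1 = 0
Row 3: (0)·x + (2)·y + (2)·-1 = 0
Solving gives x = 2, y = 1.
Check: Q·(2, 1, -1) = (-14, -7, 7) = -7·(2, 1, -1).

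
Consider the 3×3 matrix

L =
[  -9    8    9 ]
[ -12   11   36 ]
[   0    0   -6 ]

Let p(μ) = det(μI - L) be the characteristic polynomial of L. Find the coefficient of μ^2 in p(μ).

The coefficient of μ^2 of det(μI - L) is −trace(L).
trace(L) = (-9) + (11) + (-6) = -4, so the coefficient is 4.

4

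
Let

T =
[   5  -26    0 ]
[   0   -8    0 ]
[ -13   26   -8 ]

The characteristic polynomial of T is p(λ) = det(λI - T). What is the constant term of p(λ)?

-320

p(λ) = λ^3 + 11λ^2 - 16λ - 320.
The constant term is -320.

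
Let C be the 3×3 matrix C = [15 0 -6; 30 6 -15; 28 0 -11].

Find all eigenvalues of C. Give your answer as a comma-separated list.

1, 3, 6

Set up det(λI - C) = 0.
Cofactor expansion gives p(λ) = λ^3 - 10λ^2 + 27λ - 18.
Try λ = 1: p(1) = 0, so 1 is a root.
Factor out (λ - 1): p(λ) = (λ - 1)·(λ^2 - 9λ + 18).
The quadratic factors as (λ - 3)·(λ - 6).
Eigenvalues: 1, 3, 6.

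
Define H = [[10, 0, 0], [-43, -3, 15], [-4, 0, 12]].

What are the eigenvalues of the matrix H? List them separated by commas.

The characteristic polynomial is p(r) = det(rI - H).
Expanding along the first row, p(r) = r^3 - 19r^2 + 54r + 360.
Since p(-3) = 0, r = -3 is a root.
Dividing by (r + 3) leaves r^2 - 22r + 120.
The quadratic factors as (r - 10)·(r - 12).
Eigenvalues: -3, 10, 12.

-3, 10, 12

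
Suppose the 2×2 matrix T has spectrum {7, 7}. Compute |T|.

det(T) is the product of the eigenvalues: (7) · (7) = 49.

49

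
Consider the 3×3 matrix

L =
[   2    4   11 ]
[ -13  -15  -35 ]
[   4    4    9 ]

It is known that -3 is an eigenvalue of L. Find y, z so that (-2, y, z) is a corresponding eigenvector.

8, -2

We need (L + 3I)v = 0.
L + 3I = [[5, 4, 11], [-13, -12, -35], [4, 4, 12]].
Row 1: (5)·-2 + (4)·y + (11)·z = 0
Row 2: (-13)·-2 + (-12)·y + (-35)·z = 0
Row 3: (4)·-2 + (4)·y + (12)·z = 0
Solving gives y = 8, z = -2.
Check: L·(-2, 8, -2) = (6, -24, 6) = -3·(-2, 8, -2).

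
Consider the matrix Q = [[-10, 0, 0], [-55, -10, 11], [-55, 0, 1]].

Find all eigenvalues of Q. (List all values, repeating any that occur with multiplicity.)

-10, -10, 1

Set up det(sI - Q) = 0.
Expanding the 3×3 determinant: p(s) = s^3 + 19s^2 + 80s - 100.
Since p(-10) = 0, s = -10 is a root.
Factor out (s + 10): p(s) = (s + 10)·(s^2 + 9s - 10).
The quadratic factors as (s + 10)·(s - 1).
Eigenvalues: -10, -10, 1.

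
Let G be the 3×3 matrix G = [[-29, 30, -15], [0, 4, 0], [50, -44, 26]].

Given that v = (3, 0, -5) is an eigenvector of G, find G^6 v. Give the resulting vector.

First find the eigenvalue: Gv = (-12, 0, 20) = -4·(3, 0, -5), so λ = -4.
Then G^6 v = λ^6·v = (-4)^6·(3, 0, -5) = 4096·(3, 0, -5) = (12288, 0, -20480).

(12288, 0, -20480)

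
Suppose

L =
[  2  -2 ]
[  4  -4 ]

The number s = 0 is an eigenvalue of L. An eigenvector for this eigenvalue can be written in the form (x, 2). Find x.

We need (L)v = 0.
L = [[2, -2], [4, -4]].
Row 1: (2)·x + (-2)·2 = 0
Row 2: (4)·x + (-4)·2 = 0
Solving gives x = 2.
Check: L·(2, 2) = (0, 0) = 0·(2, 2).

2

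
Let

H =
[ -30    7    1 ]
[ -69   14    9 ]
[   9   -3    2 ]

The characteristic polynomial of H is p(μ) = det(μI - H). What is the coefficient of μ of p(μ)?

p(μ) = μ^3 + 14μ^2 + 49μ + 36.
The coefficient of μ is 49.

49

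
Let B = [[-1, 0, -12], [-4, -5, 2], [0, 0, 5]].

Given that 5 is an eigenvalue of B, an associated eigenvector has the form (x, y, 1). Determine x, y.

We need (B - 5I)v = 0.
B - 5I = [[-6, 0, -12], [-4, -10, 2], [0, 0, 0]].
Row 1: (-6)·x + (0)·y + (-12)·1 = 0
Row 2: (-4)·x + (-10)·y + (2)·1 = 0
Row 3: (0)·x + (0)·y + (0)·1 = 0
Solving gives x = -2, y = 1.
Check: B·(-2, 1, 1) = (-10, 5, 5) = 5·(-2, 1, 1).

-2, 1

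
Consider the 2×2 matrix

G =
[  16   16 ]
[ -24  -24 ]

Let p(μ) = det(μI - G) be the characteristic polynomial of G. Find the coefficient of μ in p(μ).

8

The coefficient of μ of det(μI - G) is −trace(G).
trace(G) = (16) + (-24) = -8, so the coefficient is 8.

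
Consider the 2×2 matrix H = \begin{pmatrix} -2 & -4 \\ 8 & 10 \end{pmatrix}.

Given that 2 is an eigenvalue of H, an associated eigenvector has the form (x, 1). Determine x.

-1

We need (H - 2I)v = 0.
H - 2I = [[-4, -4], [8, 8]].
Row 1: (-4)·x + (-4)·1 = 0
Row 2: (8)·x + (8)·1 = 0
Solving gives x = -1.
Check: H·(-1, 1) = (-2, 2) = 2·(-1, 1).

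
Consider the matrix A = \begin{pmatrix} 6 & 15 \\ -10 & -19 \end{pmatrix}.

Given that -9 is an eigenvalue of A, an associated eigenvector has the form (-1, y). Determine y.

We need (A + 9I)v = 0.
A + 9I = [[15, 15], [-10, -10]].
Row 1: (15)·-1 + (15)·y = 0
Row 2: (-10)·-1 + (-10)·y = 0
Solving gives y = 1.
Check: A·(-1, 1) = (9, -9) = -9·(-1, 1).

1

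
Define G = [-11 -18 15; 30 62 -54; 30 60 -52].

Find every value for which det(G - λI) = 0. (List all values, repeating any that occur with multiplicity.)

Set up det(λI - G) = 0.
Expanding the 3×3 determinant: p(λ) = λ^3 + λ^2 - 4λ - 4.
Rational-root test: λ = -1 gives p(-1) = 0.
Factor out (λ + 1): p(λ) = (λ + 1)·(λ^2 - 4).
The quadratic factors as (λ + 2)·(λ - 2).
Eigenvalues: -2, -1, 2.

-2, -1, 2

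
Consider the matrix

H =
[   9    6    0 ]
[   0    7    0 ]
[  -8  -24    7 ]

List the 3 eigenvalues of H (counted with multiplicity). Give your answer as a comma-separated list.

Compute the characteristic polynomial p(λ) = det(λI - H).
Expanding the 3×3 determinant: p(λ) = λ^3 - 23λ^2 + 175λ - 441.
Rational-root test: λ = 7 gives p(7) = 0.
Factor out (λ - 7): p(λ) = (λ - 7)·(λ^2 - 16λ + 63).
The quadratic factors as (λ - 7)·(λ - 9).
Eigenvalues: 7, 7, 9.

7, 7, 9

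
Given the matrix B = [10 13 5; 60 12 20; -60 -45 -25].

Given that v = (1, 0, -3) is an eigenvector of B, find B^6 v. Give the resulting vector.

(15625, 0, -46875)

First find the eigenvalue: Bv = (-5, 0, 15) = -5·(1, 0, -3), so λ = -5.
Then B^6 v = λ^6·v = (-5)^6·(1, 0, -3) = 15625·(1, 0, -3) = (15625, 0, -46875).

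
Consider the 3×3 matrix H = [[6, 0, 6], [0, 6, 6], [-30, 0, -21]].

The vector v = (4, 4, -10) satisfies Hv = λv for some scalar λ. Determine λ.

-9

Compute Hv: H·(4, 4, -10) = (-36, -36, 90).
Since Hv = λv, compare component 1: -36 = λ·4, so λ = -9.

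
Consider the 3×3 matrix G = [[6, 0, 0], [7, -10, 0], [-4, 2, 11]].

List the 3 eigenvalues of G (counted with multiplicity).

-10, 6, 11

G is lower triangular, so its eigenvalues are the diagonal entries.
Diagonal: 6, -10, 11.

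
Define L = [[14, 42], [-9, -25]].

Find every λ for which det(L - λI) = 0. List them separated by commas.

-7, -4

det(L - lambda·I) = (14 - lambda)(-25 - lambda) - (42)·(-9) = lambda^2 + 11·lambda + 28.
This factors as (lambda + 7)·(lambda + 4) = 0.
Eigenvalues: -7, -4.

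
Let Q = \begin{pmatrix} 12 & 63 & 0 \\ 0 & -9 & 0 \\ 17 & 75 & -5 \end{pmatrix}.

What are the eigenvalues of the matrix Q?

-9, -5, 12

Set up det(μI - Q) = 0.
Expanding along the first row, p(μ) = μ^3 + 2μ^2 - 123μ - 540.
Rational-root test: μ = -5 gives p(-5) = 0.
Dividing by (μ + 5) leaves μ^2 - 3μ - 108.
The quadratic factors as (μ + 9)·(μ - 12).
Eigenvalues: -9, -5, 12.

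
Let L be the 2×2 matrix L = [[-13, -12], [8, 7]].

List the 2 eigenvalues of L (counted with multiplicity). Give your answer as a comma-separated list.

-5, -1

det(L - lambda·I) = (-13 - lambda)(7 - lambda) - (-12)·(8) = lambda^2 + 6·lambda + 5.
This factors as (lambda + 5)·(lambda + 1) = 0.
Eigenvalues: -5, -1.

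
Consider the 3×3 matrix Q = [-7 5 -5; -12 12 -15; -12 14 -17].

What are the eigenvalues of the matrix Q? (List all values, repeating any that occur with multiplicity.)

-7, -3, -2

Compute the characteristic polynomial p(lambda) = det(lambda·I - Q).
Cofactor expansion gives p(lambda) = lambda^3 + 12·lambda^2 + 41·lambda + 42.
Since p(-7) = 0, lambda = -7 is a root.
Factor out (lambda + 7): p(lambda) = (lambda + 7)·(lambda^2 + 5·lambda + 6).
The quadratic factors as (lambda + 3)·(lambda + 2).
Eigenvalues: -7, -3, -2.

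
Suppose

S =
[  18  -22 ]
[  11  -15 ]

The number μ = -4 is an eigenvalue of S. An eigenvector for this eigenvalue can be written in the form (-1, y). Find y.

-1

We need (S + 4I)v = 0.
S + 4I = [[22, -22], [11, -11]].
Row 1: (22)·-1 + (-22)·y = 0
Row 2: (11)·-1 + (-11)·y = 0
Solving gives y = -1.
Check: S·(-1, -1) = (4, 4) = -4·(-1, -1).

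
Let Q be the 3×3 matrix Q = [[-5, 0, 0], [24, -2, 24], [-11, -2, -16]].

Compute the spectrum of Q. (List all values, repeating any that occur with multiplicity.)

-10, -8, -5

Set up det(μI - Q) = 0.
Expanding along the first row, p(μ) = μ^3 + 23μ^2 + 170μ + 400.
Rational-root test: μ = -5 gives p(-5) = 0.
Factor out (μ + 5): p(μ) = (μ + 5)·(μ^2 + 18μ + 80).
The quadratic factors as (μ + 10)·(μ + 8).
Eigenvalues: -10, -8, -5.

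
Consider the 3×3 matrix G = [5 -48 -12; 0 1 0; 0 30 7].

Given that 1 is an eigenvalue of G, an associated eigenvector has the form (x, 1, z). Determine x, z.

We need (G - 1I)v = 0.
G - 1I = [[4, -48, -12], [0, 0, 0], [0, 30, 6]].
Row 1: (4)·x + (-48)·1 + (-12)·z = 0
Row 2: (0)·x + (0)·1 + (0)·z = 0
Row 3: (0)·x + (30)·1 + (6)·z = 0
Solving gives x = -3, z = -5.
Check: G·(-3, 1, -5) = (-3, 1, -5) = 1·(-3, 1, -5).

-3, -5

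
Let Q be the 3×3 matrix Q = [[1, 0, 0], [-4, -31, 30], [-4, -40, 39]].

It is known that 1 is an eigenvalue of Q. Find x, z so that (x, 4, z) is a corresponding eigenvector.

We need (Q - 1I)v = 0.
Q - 1I = [[0, 0, 0], [-4, -32, 30], [-4, -40, 38]].
Row 1: (0)·x + (0)·4 + (0)·z = 0
Row 2: (-4)·x + (-32)·4 + (30)·z = 0
Row 3: (-4)·x + (-40)·4 + (38)·z = 0
Solving gives x = -2, z = 4.
Check: Q·(-2, 4, 4) = (-2, 4, 4) = 1·(-2, 4, 4).

-2, 4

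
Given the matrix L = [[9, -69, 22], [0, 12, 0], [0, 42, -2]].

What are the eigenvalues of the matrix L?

Compute the characteristic polynomial p(λ) = det(λI - L).
Expanding along the first row, p(λ) = λ^3 - 19λ^2 + 66λ + 216.
Try λ = -2: p(-2) = 0, so -2 is a root.
Dividing by (λ + 2) leaves λ^2 - 21λ + 108.
The quadratic factors as (λ - 9)·(λ - 12).
Eigenvalues: -2, 9, 12.

-2, 9, 12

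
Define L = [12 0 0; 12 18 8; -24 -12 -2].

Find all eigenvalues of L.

6, 10, 12

The characteristic polynomial is p(t) = det(tI - L).
Expanding the 3×3 determinant: p(t) = t^3 - 28t^2 + 252t - 720.
Since p(10) = 0, t = 10 is a root.
Factor out (t - 10): p(t) = (t - 10)·(t^2 - 18t + 72).
The quadratic factors as (t - 6)·(t - 12).
Eigenvalues: 6, 10, 12.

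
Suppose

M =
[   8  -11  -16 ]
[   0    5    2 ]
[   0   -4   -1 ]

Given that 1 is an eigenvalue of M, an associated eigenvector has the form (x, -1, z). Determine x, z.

3, 2

We need (M - 1I)v = 0.
M - 1I = [[7, -11, -16], [0, 4, 2], [0, -4, -2]].
Row 1: (7)·x + (-11)·-1 + (-16)·z = 0
Row 2: (0)·x + (4)·-1 + (2)·z = 0
Row 3: (0)·x + (-4)·-1 + (-2)·z = 0
Solving gives x = 3, z = 2.
Check: M·(3, -1, 2) = (3, -1, 2) = 1·(3, -1, 2).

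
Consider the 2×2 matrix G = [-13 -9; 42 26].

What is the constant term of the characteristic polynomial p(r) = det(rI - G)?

40

p(0) = det(0·I − G) = det(−G) = (−1)^2·det(G).
det(G) = 40, so p(0) = 40.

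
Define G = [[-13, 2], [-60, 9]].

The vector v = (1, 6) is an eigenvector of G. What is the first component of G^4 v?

1

First find the eigenvalue: Gv = (-1, -6) = -1·(1, 6), so λ = -1.
Then G^4 v = λ^4·v = (-1)^4·(1, 6) = 1·(1, 6) = (1, 6).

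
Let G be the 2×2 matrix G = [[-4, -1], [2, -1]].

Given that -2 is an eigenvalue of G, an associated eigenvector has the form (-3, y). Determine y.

6

We need (G + 2I)v = 0.
G + 2I = [[-2, -1], [2, 1]].
Row 1: (-2)·-3 + (-1)·y = 0
Row 2: (2)·-3 + (1)·y = 0
Solving gives y = 6.
Check: G·(-3, 6) = (6, -12) = -2·(-3, 6).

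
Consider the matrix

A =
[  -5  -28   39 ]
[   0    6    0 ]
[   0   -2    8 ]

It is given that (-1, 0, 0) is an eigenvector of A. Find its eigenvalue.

Compute Av: A·(-1, 0, 0) = (5, 0, 0).
Since Av = λv, compare component 1: 5 = λ·-1, so λ = -5.

-5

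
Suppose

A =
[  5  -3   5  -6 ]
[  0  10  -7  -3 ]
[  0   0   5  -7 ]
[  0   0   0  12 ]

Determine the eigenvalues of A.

5, 5, 10, 12

A is upper triangular, so its eigenvalues are the diagonal entries.
Diagonal: 5, 10, 5, 12.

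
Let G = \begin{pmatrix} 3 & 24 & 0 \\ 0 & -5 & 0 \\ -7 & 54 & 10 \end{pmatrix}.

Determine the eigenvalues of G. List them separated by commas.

Set up det(λI - G) = 0.
Expanding the 3×3 determinant: p(λ) = λ^3 - 8λ^2 - 35λ + 150.
Since p(3) = 0, λ = 3 is a root.
Dividing by (λ - 3) leaves λ^2 - 5λ - 50.
The quadratic factors as (λ + 5)·(λ - 10).
Eigenvalues: -5, 3, 10.

-5, 3, 10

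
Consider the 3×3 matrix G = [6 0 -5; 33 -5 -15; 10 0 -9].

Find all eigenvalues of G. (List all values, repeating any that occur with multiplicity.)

-5, -4, 1

The characteristic polynomial is p(s) = det(sI - G).
Cofactor expansion gives p(s) = s^3 + 8s^2 + 11s - 20.
Try s = -4: p(-4) = 0, so -4 is a root.
Dividing by (s + 4) leaves s^2 + 4s - 5.
The quadratic factors as (s + 5)·(s - 1).
Eigenvalues: -5, -4, 1.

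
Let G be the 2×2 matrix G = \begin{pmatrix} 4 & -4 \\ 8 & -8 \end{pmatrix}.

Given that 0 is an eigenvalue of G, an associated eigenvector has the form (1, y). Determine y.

1

We need (G)v = 0.
G = [[4, -4], [8, -8]].
Row 1: (4)·1 + (-4)·y = 0
Row 2: (8)·1 + (-8)·y = 0
Solving gives y = 1.
Check: G·(1, 1) = (0, 0) = 0·(1, 1).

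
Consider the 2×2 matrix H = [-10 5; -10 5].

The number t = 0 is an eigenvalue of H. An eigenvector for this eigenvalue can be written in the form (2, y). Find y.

We need (H)v = 0.
H = [[-10, 5], [-10, 5]].
Row 1: (-10)·2 + (5)·y = 0
Row 2: (-10)·2 + (5)·y = 0
Solving gives y = 4.
Check: H·(2, 4) = (0, 0) = 0·(2, 4).

4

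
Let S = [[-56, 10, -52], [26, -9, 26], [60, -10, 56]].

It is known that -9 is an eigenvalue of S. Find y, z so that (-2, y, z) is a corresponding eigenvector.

We need (S + 9I)v = 0.
S + 9I = [[-47, 10, -52], [26, 0, 26], [60, -10, 65]].
Row 1: (-47)·-2 + (10)·y + (-52)·z = 0
Row 2: (26)·-2 + (0)·y + (26)·z = 0
Row 3: (60)·-2 + (-10)·y + (65)·z = 0
Solving gives y = 1, z = 2.
Check: S·(-2, 1, 2) = (18, -9, -18) = -9·(-2, 1, 2).

1, 2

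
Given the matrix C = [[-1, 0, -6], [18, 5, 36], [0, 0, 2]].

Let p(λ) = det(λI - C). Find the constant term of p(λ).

p(λ) = λ^3 - 6λ^2 + 3λ + 10.
The constant term is 10.

10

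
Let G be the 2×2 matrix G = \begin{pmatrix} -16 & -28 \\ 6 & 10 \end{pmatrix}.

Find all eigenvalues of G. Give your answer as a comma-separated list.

-4, -2

det(G - sI) = (-16 - s)(10 - s) - (-28)·(6) = s^2 + 6s + 8.
This factors as (s + 4)·(s + 2) = 0.
Eigenvalues: -4, -2.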